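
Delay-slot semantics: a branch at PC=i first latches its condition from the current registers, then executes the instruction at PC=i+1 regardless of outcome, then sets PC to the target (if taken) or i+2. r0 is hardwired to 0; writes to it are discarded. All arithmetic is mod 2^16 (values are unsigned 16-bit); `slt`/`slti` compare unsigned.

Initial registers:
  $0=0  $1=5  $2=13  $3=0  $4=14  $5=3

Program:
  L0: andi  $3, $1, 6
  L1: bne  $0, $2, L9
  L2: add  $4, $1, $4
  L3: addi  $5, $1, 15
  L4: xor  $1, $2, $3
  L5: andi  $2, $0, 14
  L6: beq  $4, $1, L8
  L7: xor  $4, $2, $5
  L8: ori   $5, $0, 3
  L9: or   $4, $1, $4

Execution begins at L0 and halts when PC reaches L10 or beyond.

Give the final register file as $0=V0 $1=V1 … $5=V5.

$0=0 $1=5 $2=13 $3=4 $4=23 $5=3

  step pc=0: andi  $3, $1, 6  regs=(0,5,13,4,14,3)
  step pc=1: bne  $0, $2, L9  cond=T  regs=(0,5,13,4,14,3)
  step pc=2: add  $4, $1, $4  regs=(0,5,13,4,19,3)
  step pc=9: or   $4, $1, $4  regs=(0,5,13,4,23,3)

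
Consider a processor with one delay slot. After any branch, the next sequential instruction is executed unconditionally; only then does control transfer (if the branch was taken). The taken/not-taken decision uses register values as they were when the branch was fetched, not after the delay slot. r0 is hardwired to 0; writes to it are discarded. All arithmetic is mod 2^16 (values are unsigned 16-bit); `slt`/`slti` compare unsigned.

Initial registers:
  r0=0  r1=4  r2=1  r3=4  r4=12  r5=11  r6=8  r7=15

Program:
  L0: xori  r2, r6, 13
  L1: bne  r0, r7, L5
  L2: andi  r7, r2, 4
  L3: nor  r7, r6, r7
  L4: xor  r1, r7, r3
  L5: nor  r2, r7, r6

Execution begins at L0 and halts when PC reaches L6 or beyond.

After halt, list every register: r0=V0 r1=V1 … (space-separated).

r0=0 r1=4 r2=65523 r3=4 r4=12 r5=11 r6=8 r7=4

  step pc=0: xori  r2, r6, 13  regs=(0,4,5,4,12,11,8,15)
  step pc=1: bne  r0, r7, L5  cond=T  regs=(0,4,5,4,12,11,8,15)
  step pc=2: andi  r7, r2, 4  regs=(0,4,5,4,12,11,8,4)
  step pc=5: nor  r2, r7, r6  regs=(0,4,65523,4,12,11,8,4)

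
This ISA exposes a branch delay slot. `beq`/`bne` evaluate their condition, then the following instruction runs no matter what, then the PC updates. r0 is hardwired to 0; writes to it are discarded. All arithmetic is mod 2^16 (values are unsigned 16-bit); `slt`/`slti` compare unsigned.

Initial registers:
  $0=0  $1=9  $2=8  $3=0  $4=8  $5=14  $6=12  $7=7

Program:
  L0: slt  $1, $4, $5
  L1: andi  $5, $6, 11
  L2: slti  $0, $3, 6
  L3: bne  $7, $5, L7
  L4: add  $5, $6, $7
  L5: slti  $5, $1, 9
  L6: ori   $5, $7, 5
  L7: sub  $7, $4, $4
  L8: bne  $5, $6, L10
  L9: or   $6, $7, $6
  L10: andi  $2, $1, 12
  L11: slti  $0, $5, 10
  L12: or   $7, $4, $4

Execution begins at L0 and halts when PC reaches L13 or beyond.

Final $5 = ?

19

[0] slt  $1, $4, $5  →  {$0:0, $1:1, $2:8, $3:0, $4:8, $5:14, $6:12, $7:7}
[1] andi  $5, $6, 11  →  {$0:0, $1:1, $2:8, $3:0, $4:8, $5:8, $6:12, $7:7}
[2] slti  $0, $3, 6  →  {$0:0, $1:1, $2:8, $3:0, $4:8, $5:8, $6:12, $7:7}
[3] bne  $7, $5, L7  →  {$0:0, $1:1, $2:8, $3:0, $4:8, $5:8, $6:12, $7:7}  ⟨branch taken⟩
[4] add  $5, $6, $7  →  {$0:0, $1:1, $2:8, $3:0, $4:8, $5:19, $6:12, $7:7}
[7] sub  $7, $4, $4  →  {$0:0, $1:1, $2:8, $3:0, $4:8, $5:19, $6:12, $7:0}
[8] bne  $5, $6, L10  →  {$0:0, $1:1, $2:8, $3:0, $4:8, $5:19, $6:12, $7:0}  ⟨branch taken⟩
[9] or   $6, $7, $6  →  {$0:0, $1:1, $2:8, $3:0, $4:8, $5:19, $6:12, $7:0}
[10] andi  $2, $1, 12  →  {$0:0, $1:1, $2:0, $3:0, $4:8, $5:19, $6:12, $7:0}
[11] slti  $0, $5, 10  →  {$0:0, $1:1, $2:0, $3:0, $4:8, $5:19, $6:12, $7:0}
[12] or   $7, $4, $4  →  {$0:0, $1:1, $2:0, $3:0, $4:8, $5:19, $6:12, $7:8}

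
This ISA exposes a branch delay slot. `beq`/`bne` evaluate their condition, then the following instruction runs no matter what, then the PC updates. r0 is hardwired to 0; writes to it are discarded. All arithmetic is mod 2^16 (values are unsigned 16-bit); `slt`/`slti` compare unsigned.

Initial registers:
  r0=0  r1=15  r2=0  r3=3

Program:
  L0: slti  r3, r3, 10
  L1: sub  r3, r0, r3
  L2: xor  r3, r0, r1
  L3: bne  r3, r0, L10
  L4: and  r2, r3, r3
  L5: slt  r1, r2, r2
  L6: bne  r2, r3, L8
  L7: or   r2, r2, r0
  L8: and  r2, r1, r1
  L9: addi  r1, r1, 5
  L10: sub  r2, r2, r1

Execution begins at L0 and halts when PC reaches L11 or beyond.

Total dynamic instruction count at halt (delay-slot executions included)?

6

PC=0  slti  r3, r3, 10       | r0=0 r1=15 r2=0 r3=1
PC=1  sub  r3, r0, r3        | r0=0 r1=15 r2=0 r3=65535
PC=2  xor  r3, r0, r1        | r0=0 r1=15 r2=0 r3=15
PC=3  bne  r3, r0, L10       | r0=0 r1=15 r2=0 r3=15  [TAKEN]
PC=4  and  r2, r3, r3        | r0=0 r1=15 r2=15 r3=15
PC=10 sub  r2, r2, r1        | r0=0 r1=15 r2=0 r3=15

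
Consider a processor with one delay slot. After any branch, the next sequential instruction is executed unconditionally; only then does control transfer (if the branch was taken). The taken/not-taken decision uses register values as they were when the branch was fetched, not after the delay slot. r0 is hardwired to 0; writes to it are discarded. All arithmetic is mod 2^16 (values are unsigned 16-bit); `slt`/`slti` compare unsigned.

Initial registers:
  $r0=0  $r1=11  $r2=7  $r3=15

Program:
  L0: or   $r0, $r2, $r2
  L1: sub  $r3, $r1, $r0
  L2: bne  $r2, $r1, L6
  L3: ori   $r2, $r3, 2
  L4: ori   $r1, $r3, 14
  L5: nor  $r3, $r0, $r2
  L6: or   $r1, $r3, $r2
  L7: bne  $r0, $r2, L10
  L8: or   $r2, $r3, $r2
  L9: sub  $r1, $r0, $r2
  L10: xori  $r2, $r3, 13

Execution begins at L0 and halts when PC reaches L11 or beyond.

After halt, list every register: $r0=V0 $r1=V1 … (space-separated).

$r0=0 $r1=11 $r2=6 $r3=11

  step pc=0: or   $r0, $r2, $r2  regs=(0,11,7,15)
  step pc=1: sub  $r3, $r1, $r0  regs=(0,11,7,11)
  step pc=2: bne  $r2, $r1, L6  cond=T  regs=(0,11,7,11)
  step pc=3: ori   $r2, $r3, 2  regs=(0,11,11,11)
  step pc=6: or   $r1, $r3, $r2  regs=(0,11,11,11)
  step pc=7: bne  $r0, $r2, L10  cond=T  regs=(0,11,11,11)
  step pc=8: or   $r2, $r3, $r2  regs=(0,11,11,11)
  step pc=10: xori  $r2, $r3, 13  regs=(0,11,6,11)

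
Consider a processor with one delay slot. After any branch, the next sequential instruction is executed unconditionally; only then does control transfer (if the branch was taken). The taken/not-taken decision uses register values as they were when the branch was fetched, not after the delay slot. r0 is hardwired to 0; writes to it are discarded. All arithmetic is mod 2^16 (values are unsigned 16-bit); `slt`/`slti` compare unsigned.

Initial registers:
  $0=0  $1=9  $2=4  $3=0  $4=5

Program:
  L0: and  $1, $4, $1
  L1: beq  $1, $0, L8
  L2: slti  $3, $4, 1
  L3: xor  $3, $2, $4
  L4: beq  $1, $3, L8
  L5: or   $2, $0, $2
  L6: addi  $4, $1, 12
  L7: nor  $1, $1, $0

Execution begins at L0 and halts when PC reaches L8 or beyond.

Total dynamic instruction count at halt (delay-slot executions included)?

#0 and  $1, $4, $1 ; 0/1/4/0/5
#1 beq  $1, $0, L8 ; 0/1/4/0/5 ; →fallthru
#2 slti  $3, $4, 1 ; 0/1/4/0/5
#3 xor  $3, $2, $4 ; 0/1/4/1/5
#4 beq  $1, $3, L8 ; 0/1/4/1/5 ; →target
#5 or   $2, $0, $2 ; 0/1/4/1/5

6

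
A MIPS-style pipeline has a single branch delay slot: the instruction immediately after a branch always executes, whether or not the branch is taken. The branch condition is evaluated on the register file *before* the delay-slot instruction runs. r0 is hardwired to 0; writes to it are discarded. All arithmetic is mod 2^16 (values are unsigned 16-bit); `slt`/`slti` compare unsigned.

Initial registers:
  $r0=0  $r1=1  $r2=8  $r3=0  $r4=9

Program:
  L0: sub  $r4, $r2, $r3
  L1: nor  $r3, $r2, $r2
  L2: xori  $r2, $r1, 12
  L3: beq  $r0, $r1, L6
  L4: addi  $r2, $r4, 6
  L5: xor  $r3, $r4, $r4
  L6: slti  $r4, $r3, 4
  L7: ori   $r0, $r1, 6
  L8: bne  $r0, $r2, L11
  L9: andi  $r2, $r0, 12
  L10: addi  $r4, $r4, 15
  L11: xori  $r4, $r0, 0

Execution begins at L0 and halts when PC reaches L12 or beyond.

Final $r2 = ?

0

[0] sub  $r4, $r2, $r3  →  {$r0:0, $r1:1, $r2:8, $r3:0, $r4:8}
[1] nor  $r3, $r2, $r2  →  {$r0:0, $r1:1, $r2:8, $r3:65527, $r4:8}
[2] xori  $r2, $r1, 12  →  {$r0:0, $r1:1, $r2:13, $r3:65527, $r4:8}
[3] beq  $r0, $r1, L6  →  {$r0:0, $r1:1, $r2:13, $r3:65527, $r4:8}  ⟨branch fallthrough⟩
[4] addi  $r2, $r4, 6  →  {$r0:0, $r1:1, $r2:14, $r3:65527, $r4:8}
[5] xor  $r3, $r4, $r4  →  {$r0:0, $r1:1, $r2:14, $r3:0, $r4:8}
[6] slti  $r4, $r3, 4  →  {$r0:0, $r1:1, $r2:14, $r3:0, $r4:1}
[7] ori   $r0, $r1, 6  →  {$r0:0, $r1:1, $r2:14, $r3:0, $r4:1}
[8] bne  $r0, $r2, L11  →  {$r0:0, $r1:1, $r2:14, $r3:0, $r4:1}  ⟨branch taken⟩
[9] andi  $r2, $r0, 12  →  {$r0:0, $r1:1, $r2:0, $r3:0, $r4:1}
[11] xori  $r4, $r0, 0  →  {$r0:0, $r1:1, $r2:0, $r3:0, $r4:0}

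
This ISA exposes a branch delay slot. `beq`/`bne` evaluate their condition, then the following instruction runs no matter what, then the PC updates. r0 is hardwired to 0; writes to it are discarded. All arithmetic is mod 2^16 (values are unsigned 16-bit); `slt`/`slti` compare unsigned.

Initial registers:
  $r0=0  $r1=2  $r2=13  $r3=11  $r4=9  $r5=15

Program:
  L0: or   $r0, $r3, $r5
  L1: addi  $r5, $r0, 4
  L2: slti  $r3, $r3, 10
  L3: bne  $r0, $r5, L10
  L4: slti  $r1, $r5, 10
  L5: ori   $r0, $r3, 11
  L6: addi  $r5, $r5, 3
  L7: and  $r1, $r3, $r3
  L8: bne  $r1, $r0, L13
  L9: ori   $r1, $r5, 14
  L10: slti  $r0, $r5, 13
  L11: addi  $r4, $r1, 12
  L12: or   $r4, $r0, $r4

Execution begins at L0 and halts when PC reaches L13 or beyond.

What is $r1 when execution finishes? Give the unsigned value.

PC=0  or   $r0, $r3, $r5     | $r0=0 $r1=2 $r2=13 $r3=11 $r4=9 $r5=15
PC=1  addi  $r5, $r0, 4      | $r0=0 $r1=2 $r2=13 $r3=11 $r4=9 $r5=4
PC=2  slti  $r3, $r3, 10     | $r0=0 $r1=2 $r2=13 $r3=0 $r4=9 $r5=4
PC=3  bne  $r0, $r5, L10     | $r0=0 $r1=2 $r2=13 $r3=0 $r4=9 $r5=4  [TAKEN]
PC=4  slti  $r1, $r5, 10     | $r0=0 $r1=1 $r2=13 $r3=0 $r4=9 $r5=4
PC=10 slti  $r0, $r5, 13     | $r0=0 $r1=1 $r2=13 $r3=0 $r4=9 $r5=4
PC=11 addi  $r4, $r1, 12     | $r0=0 $r1=1 $r2=13 $r3=0 $r4=13 $r5=4
PC=12 or   $r4, $r0, $r4     | $r0=0 $r1=1 $r2=13 $r3=0 $r4=13 $r5=4

1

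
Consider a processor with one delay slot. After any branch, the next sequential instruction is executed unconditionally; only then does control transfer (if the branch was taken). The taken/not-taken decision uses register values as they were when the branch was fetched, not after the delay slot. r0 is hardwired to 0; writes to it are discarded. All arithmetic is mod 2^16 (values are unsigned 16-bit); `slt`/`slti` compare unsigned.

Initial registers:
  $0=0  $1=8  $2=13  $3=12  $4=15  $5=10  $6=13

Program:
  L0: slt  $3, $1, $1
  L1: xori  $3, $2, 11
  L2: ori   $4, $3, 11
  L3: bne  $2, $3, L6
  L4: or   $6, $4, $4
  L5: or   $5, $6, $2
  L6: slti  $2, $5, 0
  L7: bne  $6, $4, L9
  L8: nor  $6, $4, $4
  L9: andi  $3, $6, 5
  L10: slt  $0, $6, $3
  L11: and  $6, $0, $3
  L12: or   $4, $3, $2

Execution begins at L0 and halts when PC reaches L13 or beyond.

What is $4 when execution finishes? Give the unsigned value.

PC=0  slt  $3, $1, $1        | $0=0 $1=8 $2=13 $3=0 $4=15 $5=10 $6=13
PC=1  xori  $3, $2, 11       | $0=0 $1=8 $2=13 $3=6 $4=15 $5=10 $6=13
PC=2  ori   $4, $3, 11       | $0=0 $1=8 $2=13 $3=6 $4=15 $5=10 $6=13
PC=3  bne  $2, $3, L6        | $0=0 $1=8 $2=13 $3=6 $4=15 $5=10 $6=13  [TAKEN]
PC=4  or   $6, $4, $4        | $0=0 $1=8 $2=13 $3=6 $4=15 $5=10 $6=15
PC=6  slti  $2, $5, 0        | $0=0 $1=8 $2=0 $3=6 $4=15 $5=10 $6=15
PC=7  bne  $6, $4, L9        | $0=0 $1=8 $2=0 $3=6 $4=15 $5=10 $6=15  [not taken]
PC=8  nor  $6, $4, $4        | $0=0 $1=8 $2=0 $3=6 $4=15 $5=10 $6=65520
PC=9  andi  $3, $6, 5        | $0=0 $1=8 $2=0 $3=0 $4=15 $5=10 $6=65520
PC=10 slt  $0, $6, $3        | $0=0 $1=8 $2=0 $3=0 $4=15 $5=10 $6=65520
PC=11 and  $6, $0, $3        | $0=0 $1=8 $2=0 $3=0 $4=15 $5=10 $6=0
PC=12 or   $4, $3, $2        | $0=0 $1=8 $2=0 $3=0 $4=0 $5=10 $6=0

0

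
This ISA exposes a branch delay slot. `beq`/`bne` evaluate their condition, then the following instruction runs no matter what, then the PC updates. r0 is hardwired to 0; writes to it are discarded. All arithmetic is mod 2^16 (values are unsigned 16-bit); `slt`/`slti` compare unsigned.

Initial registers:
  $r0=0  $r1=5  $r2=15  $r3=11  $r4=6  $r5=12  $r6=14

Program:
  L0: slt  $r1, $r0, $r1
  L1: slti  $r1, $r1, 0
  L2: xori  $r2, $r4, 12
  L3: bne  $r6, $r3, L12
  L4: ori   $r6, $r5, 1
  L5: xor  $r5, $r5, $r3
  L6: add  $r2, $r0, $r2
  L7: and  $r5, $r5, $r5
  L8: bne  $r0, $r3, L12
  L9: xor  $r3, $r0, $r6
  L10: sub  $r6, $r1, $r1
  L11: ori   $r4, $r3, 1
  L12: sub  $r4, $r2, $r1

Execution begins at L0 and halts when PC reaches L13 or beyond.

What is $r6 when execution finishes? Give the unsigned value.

[0] slt  $r1, $r0, $r1  →  {$r0:0, $r1:1, $r2:15, $r3:11, $r4:6, $r5:12, $r6:14}
[1] slti  $r1, $r1, 0  →  {$r0:0, $r1:0, $r2:15, $r3:11, $r4:6, $r5:12, $r6:14}
[2] xori  $r2, $r4, 12  →  {$r0:0, $r1:0, $r2:10, $r3:11, $r4:6, $r5:12, $r6:14}
[3] bne  $r6, $r3, L12  →  {$r0:0, $r1:0, $r2:10, $r3:11, $r4:6, $r5:12, $r6:14}  ⟨branch taken⟩
[4] ori   $r6, $r5, 1  →  {$r0:0, $r1:0, $r2:10, $r3:11, $r4:6, $r5:12, $r6:13}
[12] sub  $r4, $r2, $r1  →  {$r0:0, $r1:0, $r2:10, $r3:11, $r4:10, $r5:12, $r6:13}

13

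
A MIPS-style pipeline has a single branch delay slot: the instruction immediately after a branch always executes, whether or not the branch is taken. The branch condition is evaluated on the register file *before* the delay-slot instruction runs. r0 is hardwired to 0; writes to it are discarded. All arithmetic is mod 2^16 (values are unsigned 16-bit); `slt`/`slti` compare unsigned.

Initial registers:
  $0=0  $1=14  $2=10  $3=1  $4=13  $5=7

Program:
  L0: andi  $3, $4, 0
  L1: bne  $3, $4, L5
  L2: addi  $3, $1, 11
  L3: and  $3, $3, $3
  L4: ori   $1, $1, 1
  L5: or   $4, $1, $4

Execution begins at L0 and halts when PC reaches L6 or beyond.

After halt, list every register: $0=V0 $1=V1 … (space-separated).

$0=0 $1=14 $2=10 $3=25 $4=15 $5=7

[0] andi  $3, $4, 0  →  {$0:0, $1:14, $2:10, $3:0, $4:13, $5:7}
[1] bne  $3, $4, L5  →  {$0:0, $1:14, $2:10, $3:0, $4:13, $5:7}  ⟨branch taken⟩
[2] addi  $3, $1, 11  →  {$0:0, $1:14, $2:10, $3:25, $4:13, $5:7}
[5] or   $4, $1, $4  →  {$0:0, $1:14, $2:10, $3:25, $4:15, $5:7}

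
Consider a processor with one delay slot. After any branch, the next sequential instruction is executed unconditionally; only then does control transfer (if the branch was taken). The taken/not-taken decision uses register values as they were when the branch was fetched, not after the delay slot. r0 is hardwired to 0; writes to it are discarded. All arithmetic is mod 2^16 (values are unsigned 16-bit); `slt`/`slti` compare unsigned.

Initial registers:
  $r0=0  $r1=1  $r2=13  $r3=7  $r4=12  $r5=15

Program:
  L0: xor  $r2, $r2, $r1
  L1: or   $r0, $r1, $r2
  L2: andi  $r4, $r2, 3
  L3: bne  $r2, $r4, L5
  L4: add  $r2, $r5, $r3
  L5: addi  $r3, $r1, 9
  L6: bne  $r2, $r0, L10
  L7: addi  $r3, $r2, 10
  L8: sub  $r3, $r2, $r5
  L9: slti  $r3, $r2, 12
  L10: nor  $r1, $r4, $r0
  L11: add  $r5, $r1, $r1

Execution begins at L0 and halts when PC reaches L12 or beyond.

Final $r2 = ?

PC=0  xor  $r2, $r2, $r1     | $r0=0 $r1=1 $r2=12 $r3=7 $r4=12 $r5=15
PC=1  or   $r0, $r1, $r2     | $r0=0 $r1=1 $r2=12 $r3=7 $r4=12 $r5=15
PC=2  andi  $r4, $r2, 3      | $r0=0 $r1=1 $r2=12 $r3=7 $r4=0 $r5=15
PC=3  bne  $r2, $r4, L5      | $r0=0 $r1=1 $r2=12 $r3=7 $r4=0 $r5=15  [TAKEN]
PC=4  add  $r2, $r5, $r3     | $r0=0 $r1=1 $r2=22 $r3=7 $r4=0 $r5=15
PC=5  addi  $r3, $r1, 9      | $r0=0 $r1=1 $r2=22 $r3=10 $r4=0 $r5=15
PC=6  bne  $r2, $r0, L10     | $r0=0 $r1=1 $r2=22 $r3=10 $r4=0 $r5=15  [TAKEN]
PC=7  addi  $r3, $r2, 10     | $r0=0 $r1=1 $r2=22 $r3=32 $r4=0 $r5=15
PC=10 nor  $r1, $r4, $r0     | $r0=0 $r1=65535 $r2=22 $r3=32 $r4=0 $r5=15
PC=11 add  $r5, $r1, $r1     | $r0=0 $r1=65535 $r2=22 $r3=32 $r4=0 $r5=65534

22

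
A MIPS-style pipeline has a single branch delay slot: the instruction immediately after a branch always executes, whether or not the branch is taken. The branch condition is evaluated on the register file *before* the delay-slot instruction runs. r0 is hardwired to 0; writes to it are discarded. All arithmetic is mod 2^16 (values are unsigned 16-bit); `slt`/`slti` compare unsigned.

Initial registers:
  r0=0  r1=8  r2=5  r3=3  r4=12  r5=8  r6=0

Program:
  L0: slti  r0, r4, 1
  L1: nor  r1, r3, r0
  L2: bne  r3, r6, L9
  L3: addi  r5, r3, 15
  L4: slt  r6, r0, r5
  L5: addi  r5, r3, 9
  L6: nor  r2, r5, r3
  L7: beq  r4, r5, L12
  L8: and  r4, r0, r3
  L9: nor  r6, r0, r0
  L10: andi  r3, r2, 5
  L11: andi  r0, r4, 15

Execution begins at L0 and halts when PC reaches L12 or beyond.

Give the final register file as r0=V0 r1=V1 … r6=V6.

r0=0 r1=65532 r2=5 r3=5 r4=12 r5=18 r6=65535

PC=0  slti  r0, r4, 1        | r0=0 r1=8 r2=5 r3=3 r4=12 r5=8 r6=0
PC=1  nor  r1, r3, r0        | r0=0 r1=65532 r2=5 r3=3 r4=12 r5=8 r6=0
PC=2  bne  r3, r6, L9        | r0=0 r1=65532 r2=5 r3=3 r4=12 r5=8 r6=0  [TAKEN]
PC=3  addi  r5, r3, 15       | r0=0 r1=65532 r2=5 r3=3 r4=12 r5=18 r6=0
PC=9  nor  r6, r0, r0        | r0=0 r1=65532 r2=5 r3=3 r4=12 r5=18 r6=65535
PC=10 andi  r3, r2, 5        | r0=0 r1=65532 r2=5 r3=5 r4=12 r5=18 r6=65535
PC=11 andi  r0, r4, 15       | r0=0 r1=65532 r2=5 r3=5 r4=12 r5=18 r6=65535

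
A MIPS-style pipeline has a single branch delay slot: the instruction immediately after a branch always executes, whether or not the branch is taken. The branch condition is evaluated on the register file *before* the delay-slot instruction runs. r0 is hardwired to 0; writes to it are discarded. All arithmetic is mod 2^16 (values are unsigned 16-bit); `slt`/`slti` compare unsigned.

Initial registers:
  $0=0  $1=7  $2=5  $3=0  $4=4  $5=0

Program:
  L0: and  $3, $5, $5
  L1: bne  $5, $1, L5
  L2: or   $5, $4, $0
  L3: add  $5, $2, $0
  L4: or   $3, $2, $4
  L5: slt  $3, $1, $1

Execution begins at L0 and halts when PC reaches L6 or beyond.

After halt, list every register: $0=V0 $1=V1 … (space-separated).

$0=0 $1=7 $2=5 $3=0 $4=4 $5=4

#0 and  $3, $5, $5 ; 0/7/5/0/4/0
#1 bne  $5, $1, L5 ; 0/7/5/0/4/0 ; →target
#2 or   $5, $4, $0 ; 0/7/5/0/4/4
#5 slt  $3, $1, $1 ; 0/7/5/0/4/4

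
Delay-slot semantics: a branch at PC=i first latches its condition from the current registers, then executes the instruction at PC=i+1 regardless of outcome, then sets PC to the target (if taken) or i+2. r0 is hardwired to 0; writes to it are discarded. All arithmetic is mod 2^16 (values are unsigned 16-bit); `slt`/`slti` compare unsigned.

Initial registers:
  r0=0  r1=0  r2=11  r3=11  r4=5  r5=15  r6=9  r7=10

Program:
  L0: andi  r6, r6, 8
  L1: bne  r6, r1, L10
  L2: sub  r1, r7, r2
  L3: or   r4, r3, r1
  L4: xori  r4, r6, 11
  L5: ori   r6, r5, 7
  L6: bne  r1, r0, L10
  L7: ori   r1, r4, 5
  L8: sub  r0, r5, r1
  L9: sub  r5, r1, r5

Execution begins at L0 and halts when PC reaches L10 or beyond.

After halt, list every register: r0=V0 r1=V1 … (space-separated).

[0] andi  r6, r6, 8  →  {r0:0, r1:0, r2:11, r3:11, r4:5, r5:15, r6:8, r7:10}
[1] bne  r6, r1, L10  →  {r0:0, r1:0, r2:11, r3:11, r4:5, r5:15, r6:8, r7:10}  ⟨branch taken⟩
[2] sub  r1, r7, r2  →  {r0:0, r1:65535, r2:11, r3:11, r4:5, r5:15, r6:8, r7:10}

r0=0 r1=65535 r2=11 r3=11 r4=5 r5=15 r6=8 r7=10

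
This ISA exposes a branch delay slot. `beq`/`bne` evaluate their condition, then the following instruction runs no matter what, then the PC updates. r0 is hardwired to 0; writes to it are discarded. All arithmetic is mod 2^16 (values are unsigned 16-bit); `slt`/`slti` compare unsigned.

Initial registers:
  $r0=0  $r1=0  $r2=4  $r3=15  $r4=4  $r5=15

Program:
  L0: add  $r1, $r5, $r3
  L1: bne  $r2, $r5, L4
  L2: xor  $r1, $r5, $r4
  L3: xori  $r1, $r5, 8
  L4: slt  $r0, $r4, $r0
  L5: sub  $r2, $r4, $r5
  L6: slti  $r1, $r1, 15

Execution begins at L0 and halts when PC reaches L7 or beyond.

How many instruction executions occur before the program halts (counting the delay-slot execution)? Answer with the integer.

6

[0] add  $r1, $r5, $r3  →  {$r0:0, $r1:30, $r2:4, $r3:15, $r4:4, $r5:15}
[1] bne  $r2, $r5, L4  →  {$r0:0, $r1:30, $r2:4, $r3:15, $r4:4, $r5:15}  ⟨branch taken⟩
[2] xor  $r1, $r5, $r4  →  {$r0:0, $r1:11, $r2:4, $r3:15, $r4:4, $r5:15}
[4] slt  $r0, $r4, $r0  →  {$r0:0, $r1:11, $r2:4, $r3:15, $r4:4, $r5:15}
[5] sub  $r2, $r4, $r5  →  {$r0:0, $r1:11, $r2:65525, $r3:15, $r4:4, $r5:15}
[6] slti  $r1, $r1, 15  →  {$r0:0, $r1:1, $r2:65525, $r3:15, $r4:4, $r5:15}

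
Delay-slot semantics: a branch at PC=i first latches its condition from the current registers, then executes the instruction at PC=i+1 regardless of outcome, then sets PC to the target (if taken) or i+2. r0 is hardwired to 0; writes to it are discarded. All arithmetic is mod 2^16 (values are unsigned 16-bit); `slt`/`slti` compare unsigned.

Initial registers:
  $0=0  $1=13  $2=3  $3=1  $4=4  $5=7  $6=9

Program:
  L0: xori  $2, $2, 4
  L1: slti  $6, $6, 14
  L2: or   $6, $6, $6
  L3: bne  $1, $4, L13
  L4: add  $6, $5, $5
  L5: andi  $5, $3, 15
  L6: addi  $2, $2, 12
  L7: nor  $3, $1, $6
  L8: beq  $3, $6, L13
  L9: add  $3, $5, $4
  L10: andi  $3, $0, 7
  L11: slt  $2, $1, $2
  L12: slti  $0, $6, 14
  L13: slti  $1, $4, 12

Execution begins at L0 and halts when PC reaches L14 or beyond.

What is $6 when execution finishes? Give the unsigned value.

14

#0 xori  $2, $2, 4 ; 0/13/7/1/4/7/9
#1 slti  $6, $6, 14 ; 0/13/7/1/4/7/1
#2 or   $6, $6, $6 ; 0/13/7/1/4/7/1
#3 bne  $1, $4, L13 ; 0/13/7/1/4/7/1 ; →target
#4 add  $6, $5, $5 ; 0/13/7/1/4/7/14
#13 slti  $1, $4, 12 ; 0/1/7/1/4/7/14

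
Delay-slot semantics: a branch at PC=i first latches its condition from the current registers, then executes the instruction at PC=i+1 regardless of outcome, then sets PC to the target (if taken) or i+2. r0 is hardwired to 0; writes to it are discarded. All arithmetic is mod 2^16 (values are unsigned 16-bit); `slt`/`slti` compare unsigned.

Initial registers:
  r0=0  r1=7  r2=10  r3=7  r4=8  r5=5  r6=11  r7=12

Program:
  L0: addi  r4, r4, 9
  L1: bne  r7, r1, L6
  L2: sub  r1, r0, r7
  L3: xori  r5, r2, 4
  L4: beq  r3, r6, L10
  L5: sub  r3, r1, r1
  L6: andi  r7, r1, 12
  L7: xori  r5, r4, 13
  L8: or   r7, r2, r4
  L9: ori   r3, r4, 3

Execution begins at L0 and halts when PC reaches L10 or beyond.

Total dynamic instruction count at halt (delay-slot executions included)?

[0] addi  r4, r4, 9  →  {r0:0, r1:7, r2:10, r3:7, r4:17, r5:5, r6:11, r7:12}
[1] bne  r7, r1, L6  →  {r0:0, r1:7, r2:10, r3:7, r4:17, r5:5, r6:11, r7:12}  ⟨branch taken⟩
[2] sub  r1, r0, r7  →  {r0:0, r1:65524, r2:10, r3:7, r4:17, r5:5, r6:11, r7:12}
[6] andi  r7, r1, 12  →  {r0:0, r1:65524, r2:10, r3:7, r4:17, r5:5, r6:11, r7:4}
[7] xori  r5, r4, 13  →  {r0:0, r1:65524, r2:10, r3:7, r4:17, r5:28, r6:11, r7:4}
[8] or   r7, r2, r4  →  {r0:0, r1:65524, r2:10, r3:7, r4:17, r5:28, r6:11, r7:27}
[9] ori   r3, r4, 3  →  {r0:0, r1:65524, r2:10, r3:19, r4:17, r5:28, r6:11, r7:27}

7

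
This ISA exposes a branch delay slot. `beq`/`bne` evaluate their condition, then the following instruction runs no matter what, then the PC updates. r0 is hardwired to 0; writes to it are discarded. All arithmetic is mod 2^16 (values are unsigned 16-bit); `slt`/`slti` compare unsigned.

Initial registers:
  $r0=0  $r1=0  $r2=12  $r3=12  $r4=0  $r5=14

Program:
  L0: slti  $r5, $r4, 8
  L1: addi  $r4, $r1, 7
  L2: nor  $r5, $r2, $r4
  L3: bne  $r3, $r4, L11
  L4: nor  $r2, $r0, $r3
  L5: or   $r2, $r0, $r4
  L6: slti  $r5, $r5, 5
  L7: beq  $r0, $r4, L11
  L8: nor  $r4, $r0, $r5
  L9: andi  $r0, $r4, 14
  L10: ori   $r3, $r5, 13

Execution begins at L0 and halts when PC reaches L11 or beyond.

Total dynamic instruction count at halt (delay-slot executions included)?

5

#0 slti  $r5, $r4, 8 ; 0/0/12/12/0/1
#1 addi  $r4, $r1, 7 ; 0/0/12/12/7/1
#2 nor  $r5, $r2, $r4 ; 0/0/12/12/7/65520
#3 bne  $r3, $r4, L11 ; 0/0/12/12/7/65520 ; →target
#4 nor  $r2, $r0, $r3 ; 0/0/65523/12/7/65520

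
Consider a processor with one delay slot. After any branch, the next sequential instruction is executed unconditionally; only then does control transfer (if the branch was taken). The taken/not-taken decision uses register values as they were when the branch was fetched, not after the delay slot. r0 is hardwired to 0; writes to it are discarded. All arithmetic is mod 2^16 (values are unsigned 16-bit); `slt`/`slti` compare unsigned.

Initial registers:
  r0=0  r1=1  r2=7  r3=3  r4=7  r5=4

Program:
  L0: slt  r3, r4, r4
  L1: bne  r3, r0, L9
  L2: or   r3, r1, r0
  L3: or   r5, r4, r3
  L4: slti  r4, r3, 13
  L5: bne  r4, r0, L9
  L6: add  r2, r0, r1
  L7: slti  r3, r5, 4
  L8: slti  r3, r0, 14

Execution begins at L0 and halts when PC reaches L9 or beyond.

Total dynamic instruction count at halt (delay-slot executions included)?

7

  step pc=0: slt  r3, r4, r4  regs=(0,1,7,0,7,4)
  step pc=1: bne  r3, r0, L9  cond=F  regs=(0,1,7,0,7,4)
  step pc=2: or   r3, r1, r0  regs=(0,1,7,1,7,4)
  step pc=3: or   r5, r4, r3  regs=(0,1,7,1,7,7)
  step pc=4: slti  r4, r3, 13  regs=(0,1,7,1,1,7)
  step pc=5: bne  r4, r0, L9  cond=T  regs=(0,1,7,1,1,7)
  step pc=6: add  r2, r0, r1  regs=(0,1,1,1,1,7)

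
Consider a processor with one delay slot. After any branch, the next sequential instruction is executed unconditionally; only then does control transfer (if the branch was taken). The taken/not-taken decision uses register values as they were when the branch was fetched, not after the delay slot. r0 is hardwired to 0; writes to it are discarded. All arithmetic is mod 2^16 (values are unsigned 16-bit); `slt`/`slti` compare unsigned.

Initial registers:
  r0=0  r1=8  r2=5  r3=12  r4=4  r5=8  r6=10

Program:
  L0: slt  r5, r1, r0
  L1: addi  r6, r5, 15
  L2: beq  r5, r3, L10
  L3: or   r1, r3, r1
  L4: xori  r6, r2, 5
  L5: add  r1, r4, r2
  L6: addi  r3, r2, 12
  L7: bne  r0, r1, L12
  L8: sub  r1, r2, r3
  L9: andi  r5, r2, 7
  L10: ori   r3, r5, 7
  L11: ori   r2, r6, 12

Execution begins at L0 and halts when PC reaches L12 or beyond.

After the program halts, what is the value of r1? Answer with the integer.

#0 slt  r5, r1, r0 ; 0/8/5/12/4/0/10
#1 addi  r6, r5, 15 ; 0/8/5/12/4/0/15
#2 beq  r5, r3, L10 ; 0/8/5/12/4/0/15 ; →fallthru
#3 or   r1, r3, r1 ; 0/12/5/12/4/0/15
#4 xori  r6, r2, 5 ; 0/12/5/12/4/0/0
#5 add  r1, r4, r2 ; 0/9/5/12/4/0/0
#6 addi  r3, r2, 12 ; 0/9/5/17/4/0/0
#7 bne  r0, r1, L12 ; 0/9/5/17/4/0/0 ; →target
#8 sub  r1, r2, r3 ; 0/65524/5/17/4/0/0

65524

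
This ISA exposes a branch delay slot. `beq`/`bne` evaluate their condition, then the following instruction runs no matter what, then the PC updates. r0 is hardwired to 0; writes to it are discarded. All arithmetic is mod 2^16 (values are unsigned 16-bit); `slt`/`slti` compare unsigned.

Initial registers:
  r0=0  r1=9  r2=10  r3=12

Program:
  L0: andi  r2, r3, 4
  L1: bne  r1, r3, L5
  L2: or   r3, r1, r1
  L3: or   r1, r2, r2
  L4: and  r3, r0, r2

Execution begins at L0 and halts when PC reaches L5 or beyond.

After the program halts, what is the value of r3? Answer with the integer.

#0 andi  r2, r3, 4 ; 0/9/4/12
#1 bne  r1, r3, L5 ; 0/9/4/12 ; →target
#2 or   r3, r1, r1 ; 0/9/4/9

9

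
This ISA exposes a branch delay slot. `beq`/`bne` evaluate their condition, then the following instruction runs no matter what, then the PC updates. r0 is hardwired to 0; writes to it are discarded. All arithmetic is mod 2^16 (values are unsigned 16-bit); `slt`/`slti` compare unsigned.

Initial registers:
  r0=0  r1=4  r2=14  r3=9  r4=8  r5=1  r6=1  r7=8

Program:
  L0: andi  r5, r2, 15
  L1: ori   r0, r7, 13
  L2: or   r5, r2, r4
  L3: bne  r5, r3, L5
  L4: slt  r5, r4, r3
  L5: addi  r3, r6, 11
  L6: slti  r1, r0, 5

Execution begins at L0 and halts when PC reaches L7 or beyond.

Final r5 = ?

#0 andi  r5, r2, 15 ; 0/4/14/9/8/14/1/8
#1 ori   r0, r7, 13 ; 0/4/14/9/8/14/1/8
#2 or   r5, r2, r4 ; 0/4/14/9/8/14/1/8
#3 bne  r5, r3, L5 ; 0/4/14/9/8/14/1/8 ; →target
#4 slt  r5, r4, r3 ; 0/4/14/9/8/1/1/8
#5 addi  r3, r6, 11 ; 0/4/14/12/8/1/1/8
#6 slti  r1, r0, 5 ; 0/1/14/12/8/1/1/8

1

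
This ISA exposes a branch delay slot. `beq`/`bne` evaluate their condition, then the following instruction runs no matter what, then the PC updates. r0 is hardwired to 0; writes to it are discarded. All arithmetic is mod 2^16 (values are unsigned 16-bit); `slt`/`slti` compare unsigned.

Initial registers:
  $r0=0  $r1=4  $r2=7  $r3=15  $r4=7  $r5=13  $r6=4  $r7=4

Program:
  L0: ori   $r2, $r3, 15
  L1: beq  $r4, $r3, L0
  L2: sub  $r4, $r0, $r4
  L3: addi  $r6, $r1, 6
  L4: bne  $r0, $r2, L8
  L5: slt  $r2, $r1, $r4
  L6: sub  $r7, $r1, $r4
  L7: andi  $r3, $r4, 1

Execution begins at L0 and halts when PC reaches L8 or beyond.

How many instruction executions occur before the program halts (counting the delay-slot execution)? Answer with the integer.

[0] ori   $r2, $r3, 15  →  {$r0:0, $r1:4, $r2:15, $r3:15, $r4:7, $r5:13, $r6:4, $r7:4}
[1] beq  $r4, $r3, L0  →  {$r0:0, $r1:4, $r2:15, $r3:15, $r4:7, $r5:13, $r6:4, $r7:4}  ⟨branch fallthrough⟩
[2] sub  $r4, $r0, $r4  →  {$r0:0, $r1:4, $r2:15, $r3:15, $r4:65529, $r5:13, $r6:4, $r7:4}
[3] addi  $r6, $r1, 6  →  {$r0:0, $r1:4, $r2:15, $r3:15, $r4:65529, $r5:13, $r6:10, $r7:4}
[4] bne  $r0, $r2, L8  →  {$r0:0, $r1:4, $r2:15, $r3:15, $r4:65529, $r5:13, $r6:10, $r7:4}  ⟨branch taken⟩
[5] slt  $r2, $r1, $r4  →  {$r0:0, $r1:4, $r2:1, $r3:15, $r4:65529, $r5:13, $r6:10, $r7:4}

6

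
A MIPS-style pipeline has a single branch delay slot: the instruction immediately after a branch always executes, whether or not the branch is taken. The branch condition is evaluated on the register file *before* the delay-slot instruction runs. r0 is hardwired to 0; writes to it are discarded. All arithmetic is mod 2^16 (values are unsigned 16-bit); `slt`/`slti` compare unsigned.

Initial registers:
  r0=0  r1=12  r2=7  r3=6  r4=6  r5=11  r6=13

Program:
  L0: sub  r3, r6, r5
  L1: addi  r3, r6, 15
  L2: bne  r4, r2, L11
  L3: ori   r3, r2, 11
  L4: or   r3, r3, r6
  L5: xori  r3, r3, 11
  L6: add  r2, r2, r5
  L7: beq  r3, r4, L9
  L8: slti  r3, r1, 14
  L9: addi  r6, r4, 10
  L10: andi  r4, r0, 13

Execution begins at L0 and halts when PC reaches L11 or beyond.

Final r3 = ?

  step pc=0: sub  r3, r6, r5  regs=(0,12,7,2,6,11,13)
  step pc=1: addi  r3, r6, 15  regs=(0,12,7,28,6,11,13)
  step pc=2: bne  r4, r2, L11  cond=T  regs=(0,12,7,28,6,11,13)
  step pc=3: ori   r3, r2, 11  regs=(0,12,7,15,6,11,13)

15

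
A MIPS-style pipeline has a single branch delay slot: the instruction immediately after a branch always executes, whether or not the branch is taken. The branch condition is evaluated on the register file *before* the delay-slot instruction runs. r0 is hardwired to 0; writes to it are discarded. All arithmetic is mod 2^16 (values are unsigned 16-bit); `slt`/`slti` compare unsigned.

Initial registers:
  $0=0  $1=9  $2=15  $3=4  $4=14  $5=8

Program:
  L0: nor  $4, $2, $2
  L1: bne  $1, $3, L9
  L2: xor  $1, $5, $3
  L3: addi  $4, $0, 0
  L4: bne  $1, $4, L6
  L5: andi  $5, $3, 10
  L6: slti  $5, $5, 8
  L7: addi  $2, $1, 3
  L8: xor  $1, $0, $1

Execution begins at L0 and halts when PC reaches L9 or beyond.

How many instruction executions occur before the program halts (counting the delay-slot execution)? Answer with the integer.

[0] nor  $4, $2, $2  →  {$0:0, $1:9, $2:15, $3:4, $4:65520, $5:8}
[1] bne  $1, $3, L9  →  {$0:0, $1:9, $2:15, $3:4, $4:65520, $5:8}  ⟨branch taken⟩
[2] xor  $1, $5, $3  →  {$0:0, $1:12, $2:15, $3:4, $4:65520, $5:8}

3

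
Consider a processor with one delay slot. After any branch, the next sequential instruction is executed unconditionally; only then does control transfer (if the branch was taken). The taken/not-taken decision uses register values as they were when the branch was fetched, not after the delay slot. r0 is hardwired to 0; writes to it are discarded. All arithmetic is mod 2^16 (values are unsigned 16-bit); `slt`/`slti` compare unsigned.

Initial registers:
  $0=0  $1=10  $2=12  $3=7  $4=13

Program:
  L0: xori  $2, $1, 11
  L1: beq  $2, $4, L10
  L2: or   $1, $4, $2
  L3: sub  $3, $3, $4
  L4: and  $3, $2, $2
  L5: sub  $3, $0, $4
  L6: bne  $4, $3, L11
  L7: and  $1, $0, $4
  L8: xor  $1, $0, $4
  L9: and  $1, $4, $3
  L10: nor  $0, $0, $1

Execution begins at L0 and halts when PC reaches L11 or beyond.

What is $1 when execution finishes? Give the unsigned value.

0

  step pc=0: xori  $2, $1, 11  regs=(0,10,1,7,13)
  step pc=1: beq  $2, $4, L10  cond=F  regs=(0,10,1,7,13)
  step pc=2: or   $1, $4, $2  regs=(0,13,1,7,13)
  step pc=3: sub  $3, $3, $4  regs=(0,13,1,65530,13)
  step pc=4: and  $3, $2, $2  regs=(0,13,1,1,13)
  step pc=5: sub  $3, $0, $4  regs=(0,13,1,65523,13)
  step pc=6: bne  $4, $3, L11  cond=T  regs=(0,13,1,65523,13)
  step pc=7: and  $1, $0, $4  regs=(0,0,1,65523,13)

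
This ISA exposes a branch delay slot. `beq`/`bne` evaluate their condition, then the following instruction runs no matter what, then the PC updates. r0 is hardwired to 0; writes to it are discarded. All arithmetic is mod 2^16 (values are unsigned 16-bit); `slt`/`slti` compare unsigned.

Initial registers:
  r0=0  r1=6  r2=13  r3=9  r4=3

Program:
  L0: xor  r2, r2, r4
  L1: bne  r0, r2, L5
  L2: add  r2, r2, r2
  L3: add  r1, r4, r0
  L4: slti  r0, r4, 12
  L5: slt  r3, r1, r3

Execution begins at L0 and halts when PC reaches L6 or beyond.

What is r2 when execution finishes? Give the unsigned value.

PC=0  xor  r2, r2, r4        | r0=0 r1=6 r2=14 r3=9 r4=3
PC=1  bne  r0, r2, L5        | r0=0 r1=6 r2=14 r3=9 r4=3  [TAKEN]
PC=2  add  r2, r2, r2        | r0=0 r1=6 r2=28 r3=9 r4=3
PC=5  slt  r3, r1, r3        | r0=0 r1=6 r2=28 r3=1 r4=3

28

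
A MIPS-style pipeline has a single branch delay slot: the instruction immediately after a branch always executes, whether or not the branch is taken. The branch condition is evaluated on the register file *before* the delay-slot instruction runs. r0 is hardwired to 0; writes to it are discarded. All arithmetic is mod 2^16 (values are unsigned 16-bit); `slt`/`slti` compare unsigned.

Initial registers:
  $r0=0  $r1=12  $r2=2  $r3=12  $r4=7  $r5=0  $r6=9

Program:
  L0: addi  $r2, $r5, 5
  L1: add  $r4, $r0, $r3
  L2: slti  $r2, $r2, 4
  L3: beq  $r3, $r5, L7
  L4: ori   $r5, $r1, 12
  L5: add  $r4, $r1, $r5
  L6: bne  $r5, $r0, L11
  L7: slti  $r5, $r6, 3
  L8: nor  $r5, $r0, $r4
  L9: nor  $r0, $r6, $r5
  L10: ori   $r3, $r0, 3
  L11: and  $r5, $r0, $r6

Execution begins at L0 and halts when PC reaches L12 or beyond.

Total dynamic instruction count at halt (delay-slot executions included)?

[0] addi  $r2, $r5, 5  →  {$r0:0, $r1:12, $r2:5, $r3:12, $r4:7, $r5:0, $r6:9}
[1] add  $r4, $r0, $r3  →  {$r0:0, $r1:12, $r2:5, $r3:12, $r4:12, $r5:0, $r6:9}
[2] slti  $r2, $r2, 4  →  {$r0:0, $r1:12, $r2:0, $r3:12, $r4:12, $r5:0, $r6:9}
[3] beq  $r3, $r5, L7  →  {$r0:0, $r1:12, $r2:0, $r3:12, $r4:12, $r5:0, $r6:9}  ⟨branch fallthrough⟩
[4] ori   $r5, $r1, 12  →  {$r0:0, $r1:12, $r2:0, $r3:12, $r4:12, $r5:12, $r6:9}
[5] add  $r4, $r1, $r5  →  {$r0:0, $r1:12, $r2:0, $r3:12, $r4:24, $r5:12, $r6:9}
[6] bne  $r5, $r0, L11  →  {$r0:0, $r1:12, $r2:0, $r3:12, $r4:24, $r5:12, $r6:9}  ⟨branch taken⟩
[7] slti  $r5, $r6, 3  →  {$r0:0, $r1:12, $r2:0, $r3:12, $r4:24, $r5:0, $r6:9}
[11] and  $r5, $r0, $r6  →  {$r0:0, $r1:12, $r2:0, $r3:12, $r4:24, $r5:0, $r6:9}

9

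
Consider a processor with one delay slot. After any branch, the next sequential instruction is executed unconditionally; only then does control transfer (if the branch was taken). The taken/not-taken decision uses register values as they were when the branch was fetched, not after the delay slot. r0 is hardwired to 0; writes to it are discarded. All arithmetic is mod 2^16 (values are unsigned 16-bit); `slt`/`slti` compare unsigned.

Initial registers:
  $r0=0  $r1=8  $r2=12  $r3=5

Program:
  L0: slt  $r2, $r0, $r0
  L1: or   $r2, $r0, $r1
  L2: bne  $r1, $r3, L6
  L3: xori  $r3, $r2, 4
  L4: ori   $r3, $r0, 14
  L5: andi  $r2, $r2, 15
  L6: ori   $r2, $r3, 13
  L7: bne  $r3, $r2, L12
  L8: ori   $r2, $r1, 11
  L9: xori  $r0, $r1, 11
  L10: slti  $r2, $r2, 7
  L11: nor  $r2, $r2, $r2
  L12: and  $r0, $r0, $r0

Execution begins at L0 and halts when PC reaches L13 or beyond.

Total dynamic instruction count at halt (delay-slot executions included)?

  step pc=0: slt  $r2, $r0, $r0  regs=(0,8,0,5)
  step pc=1: or   $r2, $r0, $r1  regs=(0,8,8,5)
  step pc=2: bne  $r1, $r3, L6  cond=T  regs=(0,8,8,5)
  step pc=3: xori  $r3, $r2, 4  regs=(0,8,8,12)
  step pc=6: ori   $r2, $r3, 13  regs=(0,8,13,12)
  step pc=7: bne  $r3, $r2, L12  cond=T  regs=(0,8,13,12)
  step pc=8: ori   $r2, $r1, 11  regs=(0,8,11,12)
  step pc=12: and  $r0, $r0, $r0  regs=(0,8,11,12)

8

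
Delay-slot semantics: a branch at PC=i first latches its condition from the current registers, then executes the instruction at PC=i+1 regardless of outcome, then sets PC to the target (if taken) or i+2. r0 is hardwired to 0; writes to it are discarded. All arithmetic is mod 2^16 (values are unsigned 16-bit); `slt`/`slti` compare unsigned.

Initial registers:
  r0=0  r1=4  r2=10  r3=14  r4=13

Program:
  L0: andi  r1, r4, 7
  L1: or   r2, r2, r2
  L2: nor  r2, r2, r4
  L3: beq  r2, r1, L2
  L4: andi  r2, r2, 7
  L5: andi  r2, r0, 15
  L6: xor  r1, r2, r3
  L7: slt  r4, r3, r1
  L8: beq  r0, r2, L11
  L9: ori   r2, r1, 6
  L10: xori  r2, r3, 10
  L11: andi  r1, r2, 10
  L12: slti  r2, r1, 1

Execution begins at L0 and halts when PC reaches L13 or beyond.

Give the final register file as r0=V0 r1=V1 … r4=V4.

r0=0 r1=10 r2=0 r3=14 r4=0

#0 andi  r1, r4, 7 ; 0/5/10/14/13
#1 or   r2, r2, r2 ; 0/5/10/14/13
#2 nor  r2, r2, r4 ; 0/5/65520/14/13
#3 beq  r2, r1, L2 ; 0/5/65520/14/13 ; →fallthru
#4 andi  r2, r2, 7 ; 0/5/0/14/13
#5 andi  r2, r0, 15 ; 0/5/0/14/13
#6 xor  r1, r2, r3 ; 0/14/0/14/13
#7 slt  r4, r3, r1 ; 0/14/0/14/0
#8 beq  r0, r2, L11 ; 0/14/0/14/0 ; →target
#9 ori   r2, r1, 6 ; 0/14/14/14/0
#11 andi  r1, r2, 10 ; 0/10/14/14/0
#12 slti  r2, r1, 1 ; 0/10/0/14/0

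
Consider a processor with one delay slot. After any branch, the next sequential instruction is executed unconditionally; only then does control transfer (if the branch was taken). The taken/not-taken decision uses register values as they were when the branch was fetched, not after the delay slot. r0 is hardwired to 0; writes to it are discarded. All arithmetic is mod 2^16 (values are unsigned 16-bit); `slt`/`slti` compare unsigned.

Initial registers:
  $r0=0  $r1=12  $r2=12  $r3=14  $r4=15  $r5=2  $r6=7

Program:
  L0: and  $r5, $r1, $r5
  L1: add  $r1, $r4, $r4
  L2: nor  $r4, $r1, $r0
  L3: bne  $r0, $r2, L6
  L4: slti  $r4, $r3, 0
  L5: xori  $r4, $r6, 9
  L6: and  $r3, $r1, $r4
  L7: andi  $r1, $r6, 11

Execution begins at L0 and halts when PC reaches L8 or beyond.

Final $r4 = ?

0

[0] and  $r5, $r1, $r5  →  {$r0:0, $r1:12, $r2:12, $r3:14, $r4:15, $r5:0, $r6:7}
[1] add  $r1, $r4, $r4  →  {$r0:0, $r1:30, $r2:12, $r3:14, $r4:15, $r5:0, $r6:7}
[2] nor  $r4, $r1, $r0  →  {$r0:0, $r1:30, $r2:12, $r3:14, $r4:65505, $r5:0, $r6:7}
[3] bne  $r0, $r2, L6  →  {$r0:0, $r1:30, $r2:12, $r3:14, $r4:65505, $r5:0, $r6:7}  ⟨branch taken⟩
[4] slti  $r4, $r3, 0  →  {$r0:0, $r1:30, $r2:12, $r3:14, $r4:0, $r5:0, $r6:7}
[6] and  $r3, $r1, $r4  →  {$r0:0, $r1:30, $r2:12, $r3:0, $r4:0, $r5:0, $r6:7}
[7] andi  $r1, $r6, 11  →  {$r0:0, $r1:3, $r2:12, $r3:0, $r4:0, $r5:0, $r6:7}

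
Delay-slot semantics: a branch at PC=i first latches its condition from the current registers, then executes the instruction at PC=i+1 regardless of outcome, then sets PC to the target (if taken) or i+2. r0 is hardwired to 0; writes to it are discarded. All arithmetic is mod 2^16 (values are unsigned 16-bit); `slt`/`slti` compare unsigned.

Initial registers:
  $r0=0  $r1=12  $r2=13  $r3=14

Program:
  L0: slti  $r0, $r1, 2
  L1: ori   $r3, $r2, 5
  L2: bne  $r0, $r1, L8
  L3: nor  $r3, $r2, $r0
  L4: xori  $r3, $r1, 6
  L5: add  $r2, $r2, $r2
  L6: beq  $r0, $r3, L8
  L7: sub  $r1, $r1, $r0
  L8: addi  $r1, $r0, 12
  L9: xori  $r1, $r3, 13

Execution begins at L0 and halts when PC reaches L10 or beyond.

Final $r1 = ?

65535

PC=0  slti  $r0, $r1, 2      | $r0=0 $r1=12 $r2=13 $r3=14
PC=1  ori   $r3, $r2, 5      | $r0=0 $r1=12 $r2=13 $r3=13
PC=2  bne  $r0, $r1, L8      | $r0=0 $r1=12 $r2=13 $r3=13  [TAKEN]
PC=3  nor  $r3, $r2, $r0     | $r0=0 $r1=12 $r2=13 $r3=65522
PC=8  addi  $r1, $r0, 12     | $r0=0 $r1=12 $r2=13 $r3=65522
PC=9  xori  $r1, $r3, 13     | $r0=0 $r1=65535 $r2=13 $r3=65522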